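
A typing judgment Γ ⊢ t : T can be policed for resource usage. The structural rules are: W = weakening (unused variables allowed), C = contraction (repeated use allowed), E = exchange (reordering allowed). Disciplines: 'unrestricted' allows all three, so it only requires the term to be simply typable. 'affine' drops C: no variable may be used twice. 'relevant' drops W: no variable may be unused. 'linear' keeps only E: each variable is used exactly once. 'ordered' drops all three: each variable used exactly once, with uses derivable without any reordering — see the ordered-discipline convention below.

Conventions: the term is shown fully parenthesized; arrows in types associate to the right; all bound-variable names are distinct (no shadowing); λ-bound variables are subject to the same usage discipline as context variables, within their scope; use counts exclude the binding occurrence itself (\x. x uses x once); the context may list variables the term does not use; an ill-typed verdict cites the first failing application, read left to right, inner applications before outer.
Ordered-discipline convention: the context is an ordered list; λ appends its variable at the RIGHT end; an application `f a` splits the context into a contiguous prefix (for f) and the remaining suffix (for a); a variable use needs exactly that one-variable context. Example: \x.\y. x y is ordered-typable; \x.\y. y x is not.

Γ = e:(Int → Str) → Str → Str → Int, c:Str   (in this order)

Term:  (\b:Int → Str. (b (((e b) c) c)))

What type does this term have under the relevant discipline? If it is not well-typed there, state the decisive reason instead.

term : (Int → Str) → Str
use counts: e: 1, c: 2, b [bound]: 2
use order (left to right): b, e, b, c, c
typing: ✓ — (Int → Str) → Str
all disciplines: ordered ✗ | linear ✗ | affine ✗ | relevant ✓ | unrestricted ✓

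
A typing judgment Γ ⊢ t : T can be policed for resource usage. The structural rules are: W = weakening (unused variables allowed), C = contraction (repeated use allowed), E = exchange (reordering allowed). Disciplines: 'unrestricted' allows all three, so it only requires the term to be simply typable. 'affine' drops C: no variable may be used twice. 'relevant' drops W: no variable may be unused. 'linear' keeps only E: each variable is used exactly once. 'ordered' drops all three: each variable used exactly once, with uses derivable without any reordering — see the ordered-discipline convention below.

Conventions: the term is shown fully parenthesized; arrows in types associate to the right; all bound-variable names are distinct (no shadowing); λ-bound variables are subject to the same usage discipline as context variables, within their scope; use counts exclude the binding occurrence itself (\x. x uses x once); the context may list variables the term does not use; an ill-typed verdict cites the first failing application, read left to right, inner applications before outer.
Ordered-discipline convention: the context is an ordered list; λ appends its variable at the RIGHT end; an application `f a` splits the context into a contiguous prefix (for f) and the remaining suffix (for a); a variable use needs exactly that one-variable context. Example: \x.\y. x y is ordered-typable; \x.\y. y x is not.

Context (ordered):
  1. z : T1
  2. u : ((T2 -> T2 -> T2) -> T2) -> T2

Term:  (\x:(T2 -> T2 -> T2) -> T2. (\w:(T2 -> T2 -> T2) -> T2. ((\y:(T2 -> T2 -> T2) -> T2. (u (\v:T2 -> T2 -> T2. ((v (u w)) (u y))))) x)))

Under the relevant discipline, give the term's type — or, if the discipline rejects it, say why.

not well-typed under relevant — z left unused
variable uses: z=0; u=3; x [bound]=1; w [bound]=1; y [bound]=1; v [bound]=1
left-to-right use order: u, v, u, w, u, y, x
typing: ✓ — ((T2 -> T2 -> T2) -> T2) -> ((T2 -> T2 -> T2) -> T2) -> T2
all disciplines: ordered ✗ | linear ✗ | affine ✗ | relevant ✗ | unrestricted ✓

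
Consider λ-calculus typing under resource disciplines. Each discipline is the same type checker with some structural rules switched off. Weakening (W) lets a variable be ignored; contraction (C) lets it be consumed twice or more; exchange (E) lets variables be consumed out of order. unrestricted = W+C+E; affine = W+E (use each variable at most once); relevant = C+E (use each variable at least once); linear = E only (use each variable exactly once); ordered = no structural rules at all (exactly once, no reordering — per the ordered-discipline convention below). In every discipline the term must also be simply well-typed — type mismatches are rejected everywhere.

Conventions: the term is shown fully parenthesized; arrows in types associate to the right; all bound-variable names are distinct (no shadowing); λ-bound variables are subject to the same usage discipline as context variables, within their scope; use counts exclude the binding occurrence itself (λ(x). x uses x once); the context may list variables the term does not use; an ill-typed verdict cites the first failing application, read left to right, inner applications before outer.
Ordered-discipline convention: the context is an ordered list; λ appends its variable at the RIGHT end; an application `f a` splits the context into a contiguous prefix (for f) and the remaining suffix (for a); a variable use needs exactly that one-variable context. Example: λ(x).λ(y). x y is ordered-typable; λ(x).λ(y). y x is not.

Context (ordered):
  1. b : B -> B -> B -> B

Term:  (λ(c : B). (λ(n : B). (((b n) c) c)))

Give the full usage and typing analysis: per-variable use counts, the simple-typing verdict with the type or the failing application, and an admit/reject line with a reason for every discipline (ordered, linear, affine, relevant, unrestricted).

counts: b ×1, c [bound] ×2, n [bound] ×1
order of uses: b, n, c, c
typing: ✓ — B -> B -> B
ordered: ✗, needs contraction — c ×2
linear: ✗, needs contraction — c ×2
affine: ✗, needs contraction — c ×2
relevant: ✓, b, c, n: all used, weakening unneeded
unrestricted: ✓, type-checks (B -> B -> B) and nothing is barred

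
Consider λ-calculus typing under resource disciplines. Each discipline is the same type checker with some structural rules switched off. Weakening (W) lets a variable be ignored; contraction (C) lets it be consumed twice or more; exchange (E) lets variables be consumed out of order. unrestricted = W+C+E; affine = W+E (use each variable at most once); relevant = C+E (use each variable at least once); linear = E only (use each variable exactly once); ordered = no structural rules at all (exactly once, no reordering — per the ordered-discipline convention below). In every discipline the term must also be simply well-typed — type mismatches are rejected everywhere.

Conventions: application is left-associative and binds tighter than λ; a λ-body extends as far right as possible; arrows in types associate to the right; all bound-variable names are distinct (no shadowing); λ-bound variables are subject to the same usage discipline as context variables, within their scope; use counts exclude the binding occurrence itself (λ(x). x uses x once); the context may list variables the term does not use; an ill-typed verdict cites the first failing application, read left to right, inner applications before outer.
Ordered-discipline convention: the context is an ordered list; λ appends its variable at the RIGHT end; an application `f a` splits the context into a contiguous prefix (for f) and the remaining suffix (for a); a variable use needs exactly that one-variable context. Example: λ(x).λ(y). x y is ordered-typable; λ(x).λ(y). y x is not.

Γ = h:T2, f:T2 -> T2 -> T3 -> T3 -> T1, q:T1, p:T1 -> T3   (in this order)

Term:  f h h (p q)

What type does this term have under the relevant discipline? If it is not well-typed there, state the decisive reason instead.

term : T3 -> T1
counts: h=2; f=1; q=1; p=1
order of uses: f, h, h, p, q
typing: ✓ — T3 -> T1
summary: ordered ✗ · linear ✗ · affine ✗ · relevant ✓ · unrestricted ✓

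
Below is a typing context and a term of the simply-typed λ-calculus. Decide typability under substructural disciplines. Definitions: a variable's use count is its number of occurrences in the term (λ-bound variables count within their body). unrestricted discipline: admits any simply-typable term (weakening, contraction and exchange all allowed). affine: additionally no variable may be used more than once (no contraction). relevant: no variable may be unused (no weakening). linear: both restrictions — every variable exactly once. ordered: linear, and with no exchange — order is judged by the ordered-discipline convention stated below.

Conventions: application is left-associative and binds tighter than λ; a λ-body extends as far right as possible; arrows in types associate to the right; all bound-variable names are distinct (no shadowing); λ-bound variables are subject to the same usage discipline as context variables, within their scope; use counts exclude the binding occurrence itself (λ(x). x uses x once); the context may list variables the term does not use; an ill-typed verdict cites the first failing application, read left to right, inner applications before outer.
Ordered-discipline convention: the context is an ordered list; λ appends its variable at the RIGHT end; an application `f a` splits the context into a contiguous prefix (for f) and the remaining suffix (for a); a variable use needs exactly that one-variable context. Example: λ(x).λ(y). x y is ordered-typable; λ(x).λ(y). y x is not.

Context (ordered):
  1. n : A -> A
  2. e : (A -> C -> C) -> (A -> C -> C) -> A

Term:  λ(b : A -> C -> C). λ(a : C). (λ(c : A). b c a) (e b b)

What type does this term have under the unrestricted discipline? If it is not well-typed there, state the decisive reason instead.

term : (A -> C -> C) -> C -> C
usage: n: 0×, e: 1×, b (λ-bound): 3×, a (λ-bound): 1×, c (λ-bound): 1×
use order (left to right): b, c, a, e, b, b
typing: the term checks, with type (A -> C -> C) -> C -> C
across the five disciplines: ordered ✗ · linear ✗ · affine ✗ · relevant ✗ · unrestricted ✓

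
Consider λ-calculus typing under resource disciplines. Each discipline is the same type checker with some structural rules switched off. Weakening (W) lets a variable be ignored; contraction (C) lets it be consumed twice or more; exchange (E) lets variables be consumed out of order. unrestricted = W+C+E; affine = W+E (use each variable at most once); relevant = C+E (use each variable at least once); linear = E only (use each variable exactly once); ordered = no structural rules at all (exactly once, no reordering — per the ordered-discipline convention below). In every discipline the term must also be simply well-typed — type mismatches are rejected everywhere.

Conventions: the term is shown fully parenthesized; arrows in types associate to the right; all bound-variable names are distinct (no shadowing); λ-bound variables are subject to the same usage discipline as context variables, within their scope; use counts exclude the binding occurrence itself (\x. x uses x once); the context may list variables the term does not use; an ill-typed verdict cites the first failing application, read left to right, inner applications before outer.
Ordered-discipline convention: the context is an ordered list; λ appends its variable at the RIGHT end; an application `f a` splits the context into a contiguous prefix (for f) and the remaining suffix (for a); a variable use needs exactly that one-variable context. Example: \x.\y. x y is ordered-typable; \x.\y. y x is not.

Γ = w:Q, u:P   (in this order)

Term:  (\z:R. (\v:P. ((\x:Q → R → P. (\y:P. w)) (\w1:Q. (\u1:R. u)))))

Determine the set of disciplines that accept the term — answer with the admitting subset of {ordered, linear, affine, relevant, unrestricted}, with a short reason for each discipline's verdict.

accepted by: affine, unrestricted
counts: w ×1, u ×1, z (bound) ×0, v (bound) ×0, x (bound) ×0, y (bound) ×0, w1 (bound) ×0, u1 (bound) ×0
left-to-right use order: w, u
typing: well-typed at R → P → P → Q
ordered: ✗ — needs weakening: z, v, x, y, w1, u1 unused
linear: ✗ — needs weakening: z, v, x, y, w1, u1 unused
affine: ✓ — none of w, u, z, v, x, y, w1, u1 used more than once
relevant: ✗ — needs weakening: z, v, x, y, w1, u1 unused
unrestricted: ✓ — simply typable at R → P → P → Q; W, C, E all held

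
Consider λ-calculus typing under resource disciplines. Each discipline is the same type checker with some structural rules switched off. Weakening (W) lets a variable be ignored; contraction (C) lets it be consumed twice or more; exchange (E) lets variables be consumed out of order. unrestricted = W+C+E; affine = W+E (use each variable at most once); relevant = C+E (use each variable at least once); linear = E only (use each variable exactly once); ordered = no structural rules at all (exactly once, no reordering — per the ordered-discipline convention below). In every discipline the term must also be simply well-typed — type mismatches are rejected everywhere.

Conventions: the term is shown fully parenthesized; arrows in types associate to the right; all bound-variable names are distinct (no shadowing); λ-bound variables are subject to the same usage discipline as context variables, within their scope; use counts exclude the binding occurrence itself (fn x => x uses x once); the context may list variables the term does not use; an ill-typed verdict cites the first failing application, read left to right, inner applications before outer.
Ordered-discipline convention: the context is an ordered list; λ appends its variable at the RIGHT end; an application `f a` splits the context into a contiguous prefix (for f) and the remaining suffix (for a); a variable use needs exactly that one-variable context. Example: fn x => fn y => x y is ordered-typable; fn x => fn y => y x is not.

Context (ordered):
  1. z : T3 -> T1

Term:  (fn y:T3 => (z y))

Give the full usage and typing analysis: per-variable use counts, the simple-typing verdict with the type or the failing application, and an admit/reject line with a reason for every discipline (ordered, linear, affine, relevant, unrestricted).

variable uses: z: 1, y [bound]: 1
order of uses: z, y
typing: well-typed — term : T3 -> T1
ordered: ✓ — z, y: once each, no exchange needed
linear: ✓ — z, y: one use apiece
affine: ✓ — none of z, y used more than once
relevant: ✓ — z, y: all used, weakening unneeded
unrestricted: ✓ — well-typed at T3 -> T1; no restrictions here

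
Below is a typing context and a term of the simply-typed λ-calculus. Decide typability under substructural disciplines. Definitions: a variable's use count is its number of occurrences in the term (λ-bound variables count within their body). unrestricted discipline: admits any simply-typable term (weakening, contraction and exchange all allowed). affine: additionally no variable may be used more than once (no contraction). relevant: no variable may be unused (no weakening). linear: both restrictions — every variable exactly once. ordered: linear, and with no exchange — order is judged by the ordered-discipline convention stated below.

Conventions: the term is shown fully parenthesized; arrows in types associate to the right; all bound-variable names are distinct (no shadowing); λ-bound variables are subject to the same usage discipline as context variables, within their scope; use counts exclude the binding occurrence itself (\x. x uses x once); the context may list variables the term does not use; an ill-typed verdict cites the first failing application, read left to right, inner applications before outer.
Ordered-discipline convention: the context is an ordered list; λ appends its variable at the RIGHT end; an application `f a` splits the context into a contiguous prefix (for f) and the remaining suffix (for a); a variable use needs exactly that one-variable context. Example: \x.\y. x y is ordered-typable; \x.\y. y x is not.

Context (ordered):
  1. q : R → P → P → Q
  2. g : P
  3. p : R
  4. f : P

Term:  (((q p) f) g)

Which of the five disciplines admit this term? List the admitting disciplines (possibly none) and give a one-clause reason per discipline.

admitted by: linear, affine, relevant, unrestricted
counts: q: 1×; g: 1×; p: 1×; f: 1×
order of uses: q, p, f, g
typing: ✓ — Q
ordered: ✗, use order q, p, f, g needs exchange
linear: ✓, q, g, p, f: one use apiece
affine: ✓, none of q, g, p, f used more than once
relevant: ✓, none of q, g, p, f goes unused
unrestricted: ✓, well-typed at Q; no restrictions here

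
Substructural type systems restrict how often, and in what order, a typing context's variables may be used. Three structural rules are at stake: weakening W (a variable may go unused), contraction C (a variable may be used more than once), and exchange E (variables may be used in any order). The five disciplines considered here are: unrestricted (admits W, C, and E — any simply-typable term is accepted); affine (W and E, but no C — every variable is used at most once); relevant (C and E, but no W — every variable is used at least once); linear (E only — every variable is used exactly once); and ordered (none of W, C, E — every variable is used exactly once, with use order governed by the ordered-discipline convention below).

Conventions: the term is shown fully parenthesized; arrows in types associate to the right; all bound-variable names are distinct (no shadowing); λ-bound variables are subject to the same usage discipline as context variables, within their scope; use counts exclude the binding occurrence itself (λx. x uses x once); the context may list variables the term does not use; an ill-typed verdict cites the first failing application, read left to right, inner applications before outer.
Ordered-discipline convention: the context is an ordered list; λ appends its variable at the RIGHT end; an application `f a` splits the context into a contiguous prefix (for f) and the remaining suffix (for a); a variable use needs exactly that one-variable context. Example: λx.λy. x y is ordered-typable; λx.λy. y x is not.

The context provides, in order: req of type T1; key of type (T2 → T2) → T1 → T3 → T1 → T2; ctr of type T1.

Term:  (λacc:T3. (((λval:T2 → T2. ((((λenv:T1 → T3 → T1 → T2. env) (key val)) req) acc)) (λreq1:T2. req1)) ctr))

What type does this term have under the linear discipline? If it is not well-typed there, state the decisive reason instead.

term : T3 → T2
variable uses: req: 1×; key: 1×; ctr: 1×; acc [bound]: 1×; val [bound]: 1×; env [bound]: 1×; req1 [bound]: 1×
order of uses: env, key, val, req, acc, req1, ctr
typing: well-typed — term : T3 → T2
per-discipline verdicts: ordered ✗; linear ✓; affine ✓; relevant ✓; unrestricted ✓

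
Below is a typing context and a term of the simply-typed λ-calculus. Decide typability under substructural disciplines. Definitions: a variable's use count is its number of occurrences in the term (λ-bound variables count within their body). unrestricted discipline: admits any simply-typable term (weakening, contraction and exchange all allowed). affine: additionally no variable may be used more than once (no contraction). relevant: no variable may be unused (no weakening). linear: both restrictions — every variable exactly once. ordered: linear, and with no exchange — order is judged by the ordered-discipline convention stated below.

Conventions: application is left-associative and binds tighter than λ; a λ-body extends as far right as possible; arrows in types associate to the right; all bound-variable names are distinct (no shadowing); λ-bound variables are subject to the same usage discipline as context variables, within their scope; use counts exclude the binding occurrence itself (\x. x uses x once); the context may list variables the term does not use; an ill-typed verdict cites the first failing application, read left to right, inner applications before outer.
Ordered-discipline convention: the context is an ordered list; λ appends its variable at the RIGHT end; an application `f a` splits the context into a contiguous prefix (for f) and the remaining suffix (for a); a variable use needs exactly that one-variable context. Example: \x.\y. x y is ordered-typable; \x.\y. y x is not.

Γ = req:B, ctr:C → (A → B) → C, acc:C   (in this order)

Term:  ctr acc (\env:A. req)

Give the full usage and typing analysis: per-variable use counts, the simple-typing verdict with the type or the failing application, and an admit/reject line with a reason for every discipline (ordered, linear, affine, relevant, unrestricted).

use counts: req: 1; ctr: 1; acc: 1; env [bound]: 0
order of uses: ctr, acc, req
typing: well-typed at C
ordered ✗ (needs weakening: env unused)
linear ✗ (needs weakening: env unused)
affine ✓ (no duplicate uses among req, ctr, acc, env)
relevant ✗ (needs weakening: env unused)
unrestricted ✓ (well-typed at C; no restrictions here)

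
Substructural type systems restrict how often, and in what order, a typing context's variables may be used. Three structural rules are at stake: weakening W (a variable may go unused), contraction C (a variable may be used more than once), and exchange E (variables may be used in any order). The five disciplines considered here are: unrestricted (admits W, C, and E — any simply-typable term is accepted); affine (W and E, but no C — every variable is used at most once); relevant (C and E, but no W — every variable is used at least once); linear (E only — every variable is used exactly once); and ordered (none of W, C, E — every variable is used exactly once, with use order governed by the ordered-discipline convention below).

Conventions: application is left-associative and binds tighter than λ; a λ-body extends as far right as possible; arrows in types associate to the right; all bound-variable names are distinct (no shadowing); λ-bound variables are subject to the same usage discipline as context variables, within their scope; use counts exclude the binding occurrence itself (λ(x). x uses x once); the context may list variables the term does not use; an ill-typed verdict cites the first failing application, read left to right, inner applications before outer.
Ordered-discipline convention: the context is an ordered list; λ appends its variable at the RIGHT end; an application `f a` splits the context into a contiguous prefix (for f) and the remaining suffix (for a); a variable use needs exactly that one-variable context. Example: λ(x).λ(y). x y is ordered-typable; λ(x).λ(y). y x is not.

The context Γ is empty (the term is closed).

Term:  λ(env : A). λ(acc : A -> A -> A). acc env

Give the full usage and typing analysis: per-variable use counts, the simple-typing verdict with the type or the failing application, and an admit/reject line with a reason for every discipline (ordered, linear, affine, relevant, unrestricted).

counts: env (bound): 1, acc (bound): 1
use order (left to right): acc, env
typing: well-typed — term : A -> (A -> A -> A) -> A -> A
ordered ✗ (no contiguous prefix/suffix split fits acc, env)
linear ✓ (each of env, acc used exactly once)
affine ✓ (at most one use each (env, acc))
relevant ✓ (every one of env, acc appears)
unrestricted ✓ (well-typed at A -> (A -> A -> A) -> A -> A; no restrictions here)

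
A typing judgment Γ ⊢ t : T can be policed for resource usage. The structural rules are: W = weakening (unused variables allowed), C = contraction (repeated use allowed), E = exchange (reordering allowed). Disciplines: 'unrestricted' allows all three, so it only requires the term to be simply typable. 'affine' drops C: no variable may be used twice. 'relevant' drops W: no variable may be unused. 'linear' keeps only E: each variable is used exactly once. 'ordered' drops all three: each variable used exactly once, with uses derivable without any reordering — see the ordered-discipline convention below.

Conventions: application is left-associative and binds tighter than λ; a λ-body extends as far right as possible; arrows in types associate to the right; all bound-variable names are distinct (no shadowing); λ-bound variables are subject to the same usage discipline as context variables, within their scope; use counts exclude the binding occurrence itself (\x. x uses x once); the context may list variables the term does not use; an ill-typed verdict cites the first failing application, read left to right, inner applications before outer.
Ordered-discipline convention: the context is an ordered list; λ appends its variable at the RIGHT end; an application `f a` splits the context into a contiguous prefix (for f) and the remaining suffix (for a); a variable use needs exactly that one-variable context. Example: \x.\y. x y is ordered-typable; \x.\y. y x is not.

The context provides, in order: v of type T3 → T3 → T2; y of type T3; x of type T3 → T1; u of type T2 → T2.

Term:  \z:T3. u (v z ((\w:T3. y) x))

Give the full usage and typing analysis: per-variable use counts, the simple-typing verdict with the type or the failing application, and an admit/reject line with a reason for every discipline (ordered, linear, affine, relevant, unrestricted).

counts: v=1; y=1; x=1; u=1; z (bound)=1; w (bound)=0
uses in reading order: u, v, z, y, x
typing: ill-typed: argument of type T3 → T1 where T3 is required
ordered: ✗, a type mismatch blocks all five
linear: ✗, the type mismatch rejects it
affine: ✗, not simply typable
relevant: ✗, fails simple typing
unrestricted: ✗, a type mismatch blocks all five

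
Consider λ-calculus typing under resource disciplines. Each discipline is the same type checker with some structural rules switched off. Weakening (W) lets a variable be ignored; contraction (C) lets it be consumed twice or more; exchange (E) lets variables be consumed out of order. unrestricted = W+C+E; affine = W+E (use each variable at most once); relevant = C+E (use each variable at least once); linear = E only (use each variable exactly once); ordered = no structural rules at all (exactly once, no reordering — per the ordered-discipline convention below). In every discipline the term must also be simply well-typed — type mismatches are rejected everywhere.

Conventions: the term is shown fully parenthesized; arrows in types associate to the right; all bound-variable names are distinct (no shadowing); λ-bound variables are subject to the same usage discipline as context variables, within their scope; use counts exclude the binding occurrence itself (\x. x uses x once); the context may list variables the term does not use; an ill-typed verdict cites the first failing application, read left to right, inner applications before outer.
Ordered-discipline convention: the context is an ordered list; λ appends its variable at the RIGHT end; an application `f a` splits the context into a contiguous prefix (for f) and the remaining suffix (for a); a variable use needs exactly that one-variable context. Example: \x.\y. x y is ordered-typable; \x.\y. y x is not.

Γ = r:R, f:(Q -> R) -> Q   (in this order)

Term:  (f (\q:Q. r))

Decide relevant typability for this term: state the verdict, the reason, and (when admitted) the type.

no — unused: q — weakening required
use counts: r: 1; f: 1; q (bound): 0
order of uses: f, r
typing: well-typed — term : Q
per-discipline verdicts: ordered ✗; linear ✗; affine ✓; relevant ✗; unrestricted ✓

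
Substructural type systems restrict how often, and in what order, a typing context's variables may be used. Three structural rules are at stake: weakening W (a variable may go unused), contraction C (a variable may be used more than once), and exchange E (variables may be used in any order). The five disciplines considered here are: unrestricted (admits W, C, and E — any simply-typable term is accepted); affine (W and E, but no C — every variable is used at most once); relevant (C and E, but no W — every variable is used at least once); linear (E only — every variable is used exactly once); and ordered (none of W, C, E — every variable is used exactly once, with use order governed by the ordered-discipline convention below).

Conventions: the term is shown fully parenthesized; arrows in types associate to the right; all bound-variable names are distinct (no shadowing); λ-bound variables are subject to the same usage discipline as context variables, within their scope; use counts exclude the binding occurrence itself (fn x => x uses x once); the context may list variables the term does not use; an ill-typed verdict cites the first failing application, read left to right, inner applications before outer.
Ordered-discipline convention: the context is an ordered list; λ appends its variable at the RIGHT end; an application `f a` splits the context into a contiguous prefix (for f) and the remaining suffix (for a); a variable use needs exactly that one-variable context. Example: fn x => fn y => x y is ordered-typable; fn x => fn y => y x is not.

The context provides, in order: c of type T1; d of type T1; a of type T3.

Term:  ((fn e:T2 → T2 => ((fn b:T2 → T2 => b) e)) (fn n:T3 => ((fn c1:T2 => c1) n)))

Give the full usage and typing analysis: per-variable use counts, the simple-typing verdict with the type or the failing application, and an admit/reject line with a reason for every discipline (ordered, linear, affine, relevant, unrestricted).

variable uses: c: 0×; d: 0×; a: 0×; e (λ-bound): 1×; b (λ-bound): 1×; n (λ-bound): 1×; c1 (λ-bound): 1×
order of uses: b, e, c1, n
typing: ill-typed: an argument T3 mismatches the expected T2
ordered ✗ (not simply typable)
linear ✗ (fails simple typing)
affine ✗ (a type mismatch blocks all five)
relevant ✗ (the type mismatch rejects it)
unrestricted ✗ (not simply typable)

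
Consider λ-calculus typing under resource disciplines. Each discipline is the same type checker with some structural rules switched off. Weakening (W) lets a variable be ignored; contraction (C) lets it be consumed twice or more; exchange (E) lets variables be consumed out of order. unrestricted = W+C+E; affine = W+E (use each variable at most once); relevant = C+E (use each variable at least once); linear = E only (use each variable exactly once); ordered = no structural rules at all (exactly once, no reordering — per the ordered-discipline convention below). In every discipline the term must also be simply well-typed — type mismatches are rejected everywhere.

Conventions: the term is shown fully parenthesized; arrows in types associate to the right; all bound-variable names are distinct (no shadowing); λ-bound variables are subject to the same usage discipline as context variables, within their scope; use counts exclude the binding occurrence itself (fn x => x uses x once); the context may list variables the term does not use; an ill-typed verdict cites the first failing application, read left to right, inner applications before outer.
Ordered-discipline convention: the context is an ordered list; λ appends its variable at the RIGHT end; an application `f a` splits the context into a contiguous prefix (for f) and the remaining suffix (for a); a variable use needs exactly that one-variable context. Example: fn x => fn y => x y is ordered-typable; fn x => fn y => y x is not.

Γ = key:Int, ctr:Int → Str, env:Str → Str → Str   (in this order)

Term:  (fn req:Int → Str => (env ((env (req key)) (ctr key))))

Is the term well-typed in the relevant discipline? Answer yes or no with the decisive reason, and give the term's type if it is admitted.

yes — none of key, ctr, env, req goes unused; term : (Int → Str) → Str → Str
usage: key=2, ctr=1, env=2, req (λ-bound)=1
order of uses: env, env, req, key, ctr, key
typing: well-typed — term : (Int → Str) → Str → Str
all disciplines: ordered ✗; linear ✗; affine ✗; relevant ✓; unrestricted ✓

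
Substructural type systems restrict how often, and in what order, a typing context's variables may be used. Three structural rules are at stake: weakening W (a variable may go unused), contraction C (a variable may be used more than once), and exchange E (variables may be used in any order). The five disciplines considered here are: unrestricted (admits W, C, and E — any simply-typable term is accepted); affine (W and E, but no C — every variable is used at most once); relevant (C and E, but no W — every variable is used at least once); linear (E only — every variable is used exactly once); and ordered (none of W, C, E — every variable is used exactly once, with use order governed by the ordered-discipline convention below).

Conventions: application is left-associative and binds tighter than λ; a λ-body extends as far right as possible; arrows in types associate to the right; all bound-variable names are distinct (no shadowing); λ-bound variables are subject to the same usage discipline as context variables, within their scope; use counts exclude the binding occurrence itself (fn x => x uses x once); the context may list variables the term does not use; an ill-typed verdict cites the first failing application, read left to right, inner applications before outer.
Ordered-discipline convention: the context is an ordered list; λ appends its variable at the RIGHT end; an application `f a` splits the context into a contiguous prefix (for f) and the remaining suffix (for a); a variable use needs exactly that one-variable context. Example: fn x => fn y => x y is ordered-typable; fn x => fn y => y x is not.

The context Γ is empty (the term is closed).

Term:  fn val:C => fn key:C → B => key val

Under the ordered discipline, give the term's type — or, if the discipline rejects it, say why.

not well-typed under ordered — no ordered split (uses run key, val)
counts: val (bound): 1×, key (bound): 1×
uses in reading order: key, val
typing: the term checks, with type C → (C → B) → B
summary: ordered ✗; linear ✓; affine ✓; relevant ✓; unrestricted ✓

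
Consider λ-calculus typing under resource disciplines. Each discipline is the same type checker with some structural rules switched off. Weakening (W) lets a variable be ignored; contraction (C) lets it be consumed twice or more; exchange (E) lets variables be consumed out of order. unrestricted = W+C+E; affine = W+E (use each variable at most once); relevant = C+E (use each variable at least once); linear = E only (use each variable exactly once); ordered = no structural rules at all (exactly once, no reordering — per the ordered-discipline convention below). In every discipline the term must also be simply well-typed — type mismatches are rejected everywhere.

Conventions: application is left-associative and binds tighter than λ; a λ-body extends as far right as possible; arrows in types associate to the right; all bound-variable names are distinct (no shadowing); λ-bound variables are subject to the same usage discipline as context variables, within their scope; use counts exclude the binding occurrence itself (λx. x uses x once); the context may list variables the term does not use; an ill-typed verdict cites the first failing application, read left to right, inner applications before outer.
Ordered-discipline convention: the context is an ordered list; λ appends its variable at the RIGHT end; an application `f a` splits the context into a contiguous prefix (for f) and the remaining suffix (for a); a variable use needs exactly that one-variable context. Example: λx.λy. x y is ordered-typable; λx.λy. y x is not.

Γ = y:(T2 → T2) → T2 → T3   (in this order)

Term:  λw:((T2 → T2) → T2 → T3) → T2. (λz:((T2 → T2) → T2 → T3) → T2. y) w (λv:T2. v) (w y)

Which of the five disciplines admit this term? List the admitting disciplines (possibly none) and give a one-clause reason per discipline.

admitted by: unrestricted
counts: y: 2, w (bound): 2, z (bound): 0, v (bound): 1
use order (left to right): y, w, v, w, y
typing: well-typed — term : (((T2 → T2) → T2 → T3) → T2) → T3
ordered: ✗ — repeated use of y ×2, w ×2; z left unused
linear: ✗ — repeated use of y ×2, w ×2; z left unused
affine: ✗ — repeated use of y ×2, w ×2
relevant: ✗ — z left unused
unrestricted: ✓ — typability at (((T2 → T2) → T2 → T3) → T2) → T3 is all that's needed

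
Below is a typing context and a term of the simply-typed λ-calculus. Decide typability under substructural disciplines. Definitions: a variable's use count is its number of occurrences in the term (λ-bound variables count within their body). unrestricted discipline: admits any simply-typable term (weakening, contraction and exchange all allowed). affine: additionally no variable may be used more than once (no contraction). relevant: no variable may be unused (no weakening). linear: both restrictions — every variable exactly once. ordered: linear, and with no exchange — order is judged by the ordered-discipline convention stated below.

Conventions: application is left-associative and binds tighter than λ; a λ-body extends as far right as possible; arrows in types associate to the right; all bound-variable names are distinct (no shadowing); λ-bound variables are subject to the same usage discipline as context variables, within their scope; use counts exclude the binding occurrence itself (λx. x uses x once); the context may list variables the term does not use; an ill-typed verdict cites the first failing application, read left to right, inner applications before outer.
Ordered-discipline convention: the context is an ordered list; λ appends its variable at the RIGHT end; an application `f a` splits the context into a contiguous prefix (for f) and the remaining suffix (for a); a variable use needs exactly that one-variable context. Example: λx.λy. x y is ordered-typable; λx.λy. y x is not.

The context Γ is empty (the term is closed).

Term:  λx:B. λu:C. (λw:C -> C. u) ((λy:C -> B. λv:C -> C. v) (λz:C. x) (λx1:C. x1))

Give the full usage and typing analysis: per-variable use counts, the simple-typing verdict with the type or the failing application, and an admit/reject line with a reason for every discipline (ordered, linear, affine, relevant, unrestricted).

usage: x (bound): 1×; u (bound): 1×; w (bound): 0×; y (bound): 0×; v (bound): 1×; z (bound): 0×; x1 (bound): 1×
left-to-right use order: u, v, x, x1
typing: well-typed at B -> C -> C
ordered ✗ (unused: w, y, z — weakening required)
linear ✗ (unused: w, y, z — weakening required)
affine ✓ (no duplicate uses among x, u, w, y, v, z, x1)
relevant ✗ (unused: w, y, z — weakening required)
unrestricted ✓ (type-checks (B -> C -> C) and nothing is barred)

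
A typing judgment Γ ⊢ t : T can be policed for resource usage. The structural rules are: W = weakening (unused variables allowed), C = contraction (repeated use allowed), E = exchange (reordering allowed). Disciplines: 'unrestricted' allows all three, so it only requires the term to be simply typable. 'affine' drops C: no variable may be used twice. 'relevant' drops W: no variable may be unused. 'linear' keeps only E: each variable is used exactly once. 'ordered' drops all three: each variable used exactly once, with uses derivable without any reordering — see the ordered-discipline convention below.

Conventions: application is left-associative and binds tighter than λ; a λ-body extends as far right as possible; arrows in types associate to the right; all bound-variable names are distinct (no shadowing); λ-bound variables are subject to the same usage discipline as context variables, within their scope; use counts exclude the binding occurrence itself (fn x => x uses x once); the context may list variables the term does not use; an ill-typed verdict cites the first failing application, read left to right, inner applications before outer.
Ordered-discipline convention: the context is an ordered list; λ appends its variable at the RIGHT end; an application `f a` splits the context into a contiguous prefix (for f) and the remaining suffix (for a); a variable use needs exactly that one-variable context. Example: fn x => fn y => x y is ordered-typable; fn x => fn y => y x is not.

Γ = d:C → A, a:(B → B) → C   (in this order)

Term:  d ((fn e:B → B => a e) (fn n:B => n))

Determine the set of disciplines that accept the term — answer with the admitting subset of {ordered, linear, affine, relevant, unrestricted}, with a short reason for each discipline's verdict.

admitted by: ordered, linear, affine, relevant, unrestricted
use counts: d=1, a=1, e (bound)=1, n (bound)=1
uses in reading order: d, a, e, n
typing: well-typed — term : A
ordered ✓ (d, a, e, n: once each, no exchange needed)
linear ✓ (single use per variable (d, a, e, n))
affine ✓ (at most one use each (d, a, e, n))
relevant ✓ (none of d, a, e, n goes unused)
unrestricted ✓ (simply typable at A; W, C, E all held)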